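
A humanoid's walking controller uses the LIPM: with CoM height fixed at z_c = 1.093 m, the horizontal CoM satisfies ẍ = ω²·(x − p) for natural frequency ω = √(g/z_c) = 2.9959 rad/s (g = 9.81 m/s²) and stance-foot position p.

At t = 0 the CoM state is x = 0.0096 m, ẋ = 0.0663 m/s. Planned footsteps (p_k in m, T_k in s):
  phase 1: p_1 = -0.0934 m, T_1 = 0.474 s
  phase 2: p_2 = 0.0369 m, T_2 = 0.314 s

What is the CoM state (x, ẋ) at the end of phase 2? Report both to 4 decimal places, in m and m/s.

phase 1: p=-0.0934, T=0.474, ωT=1.420057, cosh=2.189527, sinh=1.947827; start (x,ẋ)=(0.009600, 0.066300) → end (x,ẋ)=(0.175227, 0.746222)
phase 2: p=0.0369, T=0.314, ωT=0.940713, cosh=1.476078, sinh=1.085728; start (x,ẋ)=(0.175227, 0.746222) → end (x,ẋ)=(0.511516, 1.551423)

x = 0.5115, ẋ = 1.5514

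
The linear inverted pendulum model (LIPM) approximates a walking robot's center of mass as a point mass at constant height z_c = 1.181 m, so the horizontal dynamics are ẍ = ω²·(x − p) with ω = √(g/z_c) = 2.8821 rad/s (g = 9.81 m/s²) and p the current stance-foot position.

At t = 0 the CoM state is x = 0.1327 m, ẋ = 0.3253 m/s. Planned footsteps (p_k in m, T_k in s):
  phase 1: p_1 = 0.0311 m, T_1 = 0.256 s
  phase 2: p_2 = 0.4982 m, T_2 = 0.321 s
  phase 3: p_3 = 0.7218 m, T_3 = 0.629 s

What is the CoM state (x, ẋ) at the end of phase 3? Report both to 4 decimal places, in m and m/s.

x = -0.1403, ẋ = -2.2914

phase 1: p=0.0311, T=0.256, ωT=0.737818, cosh=1.284761, sinh=0.806605; start (x,ẋ)=(0.132700, 0.325300) → end (x,ẋ)=(0.252673, 0.654124)
phase 2: p=0.4982, T=0.321, ωT=0.925154, cosh=1.459364, sinh=1.062893; start (x,ẋ)=(0.252673, 0.654124) → end (x,ẋ)=(0.381121, 0.202465)
phase 3: p=0.7218, T=0.629, ωT=1.812841, cosh=3.145511, sinh=2.982321; start (x,ẋ)=(0.381121, 0.202465) → end (x,ẋ)=(-0.140303, -2.291396)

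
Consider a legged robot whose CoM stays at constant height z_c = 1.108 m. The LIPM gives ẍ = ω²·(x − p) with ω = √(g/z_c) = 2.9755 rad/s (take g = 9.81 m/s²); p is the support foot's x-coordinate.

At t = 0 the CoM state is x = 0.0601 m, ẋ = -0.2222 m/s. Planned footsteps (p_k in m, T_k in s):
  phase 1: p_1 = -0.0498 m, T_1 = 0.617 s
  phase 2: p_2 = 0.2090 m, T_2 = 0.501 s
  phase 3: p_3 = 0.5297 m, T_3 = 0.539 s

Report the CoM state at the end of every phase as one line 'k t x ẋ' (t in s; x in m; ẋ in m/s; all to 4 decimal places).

1 0.6170 0.0754 0.2848
2 1.1180 0.0990 -0.1737
3 1.6570 -0.7236 -3.5064

phase 1: p=-0.0498, T=0.617, ωT=1.835883, cosh=3.215072, sinh=3.055600; start (x,ẋ)=(0.060100, -0.222200) → end (x,ẋ)=(0.075355, 0.284815)
phase 2: p=0.2090, T=0.501, ωT=1.490725, cosh=2.332763, sinh=2.107553; start (x,ẋ)=(0.075355, 0.284815) → end (x,ẋ)=(0.098973, -0.173687)
phase 3: p=0.5297, T=0.539, ωT=1.603795, cosh=2.586497, sinh=2.385365; start (x,ẋ)=(0.098973, -0.173687) → end (x,ẋ)=(-0.723614, -3.506394)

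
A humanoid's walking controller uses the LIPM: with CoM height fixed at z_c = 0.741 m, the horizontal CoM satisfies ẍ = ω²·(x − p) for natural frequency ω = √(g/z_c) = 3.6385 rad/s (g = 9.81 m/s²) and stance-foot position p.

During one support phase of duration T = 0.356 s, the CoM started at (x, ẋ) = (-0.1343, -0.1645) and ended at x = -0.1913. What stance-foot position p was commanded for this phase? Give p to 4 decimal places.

ωT = 3.6385·0.356 = 1.295306; cosh(ωT) = 1.962964, sinh(ωT) = 1.689150
x(T) = p + (x₀−p)·cosh(ωT) + (ẋ₀/ω)·sinh(ωT) ⇒ p·(1 − cosh) = x(T) − x₀·cosh − (ẋ₀/ω)·sinh
numerator   = -0.1913 − (-0.1343)·1.962964 − (-0.1645/3.6385)·1.689150 = 0.148694
denominator = 1 − 1.962964 = -0.962964
p = 0.148694 / -0.962964 = -0.1544

p = -0.1544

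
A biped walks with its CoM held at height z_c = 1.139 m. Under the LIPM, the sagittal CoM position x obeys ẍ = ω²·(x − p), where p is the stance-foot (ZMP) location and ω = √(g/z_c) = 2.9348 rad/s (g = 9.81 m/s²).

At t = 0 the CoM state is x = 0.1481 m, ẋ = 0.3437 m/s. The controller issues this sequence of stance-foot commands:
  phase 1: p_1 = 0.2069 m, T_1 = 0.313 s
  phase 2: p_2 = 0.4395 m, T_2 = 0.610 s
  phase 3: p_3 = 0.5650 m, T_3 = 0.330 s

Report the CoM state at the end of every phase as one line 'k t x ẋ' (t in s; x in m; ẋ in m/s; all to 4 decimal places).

phase 1: p=0.2069, T=0.313, ωT=0.918592, cosh=1.452421, sinh=1.053340; start (x,ẋ)=(0.148100, 0.343700) → end (x,ẋ)=(0.244856, 0.317426)
phase 2: p=0.4395, T=0.610, ωT=1.790228, cosh=3.078870, sinh=2.911948; start (x,ẋ)=(0.244856, 0.317426) → end (x,ẋ)=(0.155172, -0.686108)
phase 3: p=0.5650, T=0.330, ωT=0.968484, cosh=1.506803, sinh=1.127145; start (x,ẋ)=(0.155172, -0.686108) → end (x,ẋ)=(-0.316039, -2.389520)

1 0.3130 0.2449 0.3174
2 0.9230 0.1552 -0.6861
3 1.2530 -0.3160 -2.3895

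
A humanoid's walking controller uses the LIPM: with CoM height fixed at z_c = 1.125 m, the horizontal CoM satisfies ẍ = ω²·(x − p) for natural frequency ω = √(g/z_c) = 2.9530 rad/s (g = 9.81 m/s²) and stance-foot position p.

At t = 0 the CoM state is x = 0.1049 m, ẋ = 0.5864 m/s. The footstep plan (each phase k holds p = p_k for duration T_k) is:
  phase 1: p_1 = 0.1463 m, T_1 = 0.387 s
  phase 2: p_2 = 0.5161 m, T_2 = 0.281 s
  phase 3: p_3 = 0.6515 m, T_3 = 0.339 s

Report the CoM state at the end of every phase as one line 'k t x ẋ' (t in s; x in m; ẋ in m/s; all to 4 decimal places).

phase 1: p=0.1463, T=0.387, ωT=1.142811, cosh=1.727246, sinh=1.408324; start (x,ẋ)=(0.104900, 0.586400) → end (x,ẋ)=(0.354454, 0.840683)
phase 2: p=0.5161, T=0.281, ωT=0.829793, cosh=1.364492, sinh=0.928352; start (x,ẋ)=(0.354454, 0.840683) → end (x,ẋ)=(0.559826, 0.703965)
phase 3: p=0.6515, T=0.339, ωT=1.001067, cosh=1.544335, sinh=1.176848; start (x,ẋ)=(0.559826, 0.703965) → end (x,ẋ)=(0.790473, 0.768569)

1 0.3870 0.3545 0.8407
2 0.6680 0.5598 0.7040
3 1.0070 0.7905 0.7686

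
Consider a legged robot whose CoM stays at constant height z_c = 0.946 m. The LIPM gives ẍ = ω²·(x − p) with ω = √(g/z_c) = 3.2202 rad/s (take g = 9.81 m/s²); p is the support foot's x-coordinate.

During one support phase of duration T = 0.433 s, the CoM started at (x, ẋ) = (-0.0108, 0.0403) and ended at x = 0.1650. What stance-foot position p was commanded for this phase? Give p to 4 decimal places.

p = -0.1442

ωT = 3.2202·0.433 = 1.394347; cosh(ωT) = 2.140167, sinh(ωT) = 1.892172
x(T) = p + (x₀−p)·cosh(ωT) + (ẋ₀/ω)·sinh(ωT) ⇒ p·(1 − cosh) = x(T) − x₀·cosh − (ẋ₀/ω)·sinh
numerator   = 0.1650 − (-0.0108)·2.140167 − (0.0403/3.2202)·1.892172 = 0.164434
denominator = 1 − 2.140167 = -1.140167
p = 0.164434 / -1.140167 = -0.1442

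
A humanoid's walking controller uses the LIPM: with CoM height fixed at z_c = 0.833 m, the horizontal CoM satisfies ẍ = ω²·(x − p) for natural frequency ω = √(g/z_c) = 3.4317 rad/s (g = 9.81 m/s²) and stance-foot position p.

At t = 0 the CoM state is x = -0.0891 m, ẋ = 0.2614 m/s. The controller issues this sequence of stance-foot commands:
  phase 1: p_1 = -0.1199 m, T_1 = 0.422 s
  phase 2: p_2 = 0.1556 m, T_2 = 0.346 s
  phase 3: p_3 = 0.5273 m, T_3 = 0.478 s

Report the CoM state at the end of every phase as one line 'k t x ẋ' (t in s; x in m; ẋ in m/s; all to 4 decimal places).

phase 1: p=-0.1199, T=0.422, ωT=1.448177, cosh=2.245175, sinh=2.010177; start (x,ẋ)=(-0.089100, 0.261400) → end (x,ẋ)=(0.102371, 0.799357)
phase 2: p=0.1556, T=0.346, ωT=1.187368, cosh=1.791732, sinh=1.486709; start (x,ẋ)=(0.102371, 0.799357) → end (x,ẋ)=(0.406532, 1.160662)
phase 3: p=0.5273, T=0.478, ωT=1.640353, cosh=2.675450, sinh=2.481538; start (x,ẋ)=(0.406532, 1.160662) → end (x,ẋ)=(1.043491, 2.076843)

1 0.4220 0.1024 0.7994
2 0.7680 0.4065 1.1607
3 1.2460 1.0435 2.0768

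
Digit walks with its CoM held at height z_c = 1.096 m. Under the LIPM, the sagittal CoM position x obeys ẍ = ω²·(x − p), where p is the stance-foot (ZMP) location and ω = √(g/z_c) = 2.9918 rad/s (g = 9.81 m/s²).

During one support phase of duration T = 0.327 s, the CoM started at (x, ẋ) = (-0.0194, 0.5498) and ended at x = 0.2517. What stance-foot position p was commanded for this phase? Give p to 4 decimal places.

p = -0.1376

ωT = 2.9918·0.327 = 0.978319; cosh(ωT) = 1.517961, sinh(ωT) = 1.142019
x(T) = p + (x₀−p)·cosh(ωT) + (ẋ₀/ω)·sinh(ωT) ⇒ p·(1 − cosh) = x(T) − x₀·cosh − (ẋ₀/ω)·sinh
numerator   = 0.2517 − (-0.0194)·1.517961 − (0.5498/2.9918)·1.142019 = 0.071281
denominator = 1 − 1.517961 = -0.517961
p = 0.071281 / -0.517961 = -0.1376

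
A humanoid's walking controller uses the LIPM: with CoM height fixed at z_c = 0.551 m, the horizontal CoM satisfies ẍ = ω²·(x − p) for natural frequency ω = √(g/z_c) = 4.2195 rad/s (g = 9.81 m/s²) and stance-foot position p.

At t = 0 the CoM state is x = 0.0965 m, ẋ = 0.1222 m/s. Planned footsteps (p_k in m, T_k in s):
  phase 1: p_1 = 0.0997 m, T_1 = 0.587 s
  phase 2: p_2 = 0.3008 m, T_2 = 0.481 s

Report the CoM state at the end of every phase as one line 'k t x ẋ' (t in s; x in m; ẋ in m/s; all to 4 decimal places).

phase 1: p=0.0997, T=0.587, ωT=2.476846, cosh=5.993837, sinh=5.909830; start (x,ẋ)=(0.096500, 0.122200) → end (x,ẋ)=(0.251673, 0.652650)
phase 2: p=0.3008, T=0.481, ωT=2.029580, cosh=3.871138, sinh=3.739747; start (x,ẋ)=(0.251673, 0.652650) → end (x,ẋ)=(0.689067, 1.751281)

1 0.5870 0.2517 0.6527
2 1.0680 0.6891 1.7513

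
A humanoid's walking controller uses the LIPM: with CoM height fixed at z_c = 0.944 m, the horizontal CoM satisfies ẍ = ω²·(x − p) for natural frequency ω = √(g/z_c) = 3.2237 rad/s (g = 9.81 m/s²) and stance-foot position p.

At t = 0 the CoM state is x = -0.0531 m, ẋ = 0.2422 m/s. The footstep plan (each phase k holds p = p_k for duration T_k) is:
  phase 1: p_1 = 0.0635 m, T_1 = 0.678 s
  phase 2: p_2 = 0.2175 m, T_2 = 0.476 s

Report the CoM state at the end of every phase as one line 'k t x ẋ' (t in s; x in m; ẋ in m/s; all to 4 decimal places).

1 0.6780 -0.1317 -0.5599
2 1.1540 -1.0143 -3.8491

phase 1: p=0.0635, T=0.678, ωT=2.185669, cosh=4.504499, sinh=4.392096; start (x,ẋ)=(-0.053100, 0.242200) → end (x,ẋ)=(-0.131742, -0.559927)
phase 2: p=0.2175, T=0.476, ωT=1.534481, cosh=2.427243, sinh=2.211675; start (x,ẋ)=(-0.131742, -0.559927) → end (x,ẋ)=(-1.014342, -3.849093)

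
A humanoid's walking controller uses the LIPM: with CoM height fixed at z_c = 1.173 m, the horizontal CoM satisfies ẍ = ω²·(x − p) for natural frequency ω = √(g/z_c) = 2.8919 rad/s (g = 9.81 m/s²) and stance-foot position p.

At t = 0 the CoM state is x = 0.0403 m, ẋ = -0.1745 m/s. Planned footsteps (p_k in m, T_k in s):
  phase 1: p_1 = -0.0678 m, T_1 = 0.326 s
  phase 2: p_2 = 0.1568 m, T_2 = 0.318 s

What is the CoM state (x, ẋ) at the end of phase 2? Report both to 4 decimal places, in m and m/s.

x = -0.0028, ẋ = -0.2783

phase 1: p=-0.0678, T=0.326, ωT=0.942759, cosh=1.478303, sinh=1.088752; start (x,ẋ)=(0.040300, -0.174500) → end (x,ẋ)=(0.026308, 0.082396)
phase 2: p=0.1568, T=0.318, ωT=0.919624, cosh=1.453508, sinh=1.054839; start (x,ẋ)=(0.026308, 0.082396) → end (x,ẋ)=(-0.002816, -0.278301)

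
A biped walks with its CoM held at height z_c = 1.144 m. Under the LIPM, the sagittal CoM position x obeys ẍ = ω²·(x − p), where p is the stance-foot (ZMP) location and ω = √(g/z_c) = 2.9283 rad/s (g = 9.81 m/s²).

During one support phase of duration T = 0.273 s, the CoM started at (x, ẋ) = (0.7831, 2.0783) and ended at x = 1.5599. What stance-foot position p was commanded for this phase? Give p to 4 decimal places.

p = 0.3467

ωT = 2.9283·0.273 = 0.799426; cosh(ωT) = 1.336925, sinh(ωT) = 0.887338
x(T) = p + (x₀−p)·cosh(ωT) + (ẋ₀/ω)·sinh(ωT) ⇒ p·(1 − cosh) = x(T) − x₀·cosh − (ẋ₀/ω)·sinh
numerator   = 1.5599 − (0.7831)·1.336925 − (2.0783/2.9283)·0.887338 = -0.116816
denominator = 1 − 1.336925 = -0.336925
p = -0.116816 / -0.336925 = 0.3467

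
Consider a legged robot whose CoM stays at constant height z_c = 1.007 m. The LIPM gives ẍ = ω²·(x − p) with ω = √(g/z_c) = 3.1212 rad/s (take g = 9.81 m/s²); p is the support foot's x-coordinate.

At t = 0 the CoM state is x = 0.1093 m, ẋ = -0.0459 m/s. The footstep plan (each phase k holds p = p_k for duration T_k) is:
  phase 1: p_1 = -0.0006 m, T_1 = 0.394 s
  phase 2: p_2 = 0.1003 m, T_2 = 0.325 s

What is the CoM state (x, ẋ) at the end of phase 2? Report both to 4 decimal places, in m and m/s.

x = 0.3984, ẋ = 1.0035

phase 1: p=-0.0006, T=0.394, ωT=1.229753, cosh=1.856374, sinh=1.564010; start (x,ẋ)=(0.109300, -0.045900) → end (x,ẋ)=(0.180415, 0.451279)
phase 2: p=0.1003, T=0.325, ωT=1.014390, cosh=1.560152, sinh=1.197529; start (x,ẋ)=(0.180415, 0.451279) → end (x,ẋ)=(0.398437, 1.003513)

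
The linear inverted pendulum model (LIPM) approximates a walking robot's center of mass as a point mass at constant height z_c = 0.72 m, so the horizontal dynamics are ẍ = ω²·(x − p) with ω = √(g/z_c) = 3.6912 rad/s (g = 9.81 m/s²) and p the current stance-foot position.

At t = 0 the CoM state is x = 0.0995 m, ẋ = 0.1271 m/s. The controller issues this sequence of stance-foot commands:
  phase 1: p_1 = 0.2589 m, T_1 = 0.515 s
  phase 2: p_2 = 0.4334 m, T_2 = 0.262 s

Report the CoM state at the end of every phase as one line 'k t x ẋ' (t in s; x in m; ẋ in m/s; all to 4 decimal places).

1 0.5150 -0.1737 -1.4901
2 0.7770 -0.9347 -4.7642

phase 1: p=0.2589, T=0.515, ωT=1.900968, cosh=3.420897, sinh=3.271473; start (x,ẋ)=(0.099500, 0.127100) → end (x,ẋ)=(-0.173744, -1.490064)
phase 2: p=0.4334, T=0.262, ωT=0.967094, cosh=1.505238, sinh=1.125052; start (x,ẋ)=(-0.173744, -1.490064) → end (x,ẋ)=(-0.934657, -4.764243)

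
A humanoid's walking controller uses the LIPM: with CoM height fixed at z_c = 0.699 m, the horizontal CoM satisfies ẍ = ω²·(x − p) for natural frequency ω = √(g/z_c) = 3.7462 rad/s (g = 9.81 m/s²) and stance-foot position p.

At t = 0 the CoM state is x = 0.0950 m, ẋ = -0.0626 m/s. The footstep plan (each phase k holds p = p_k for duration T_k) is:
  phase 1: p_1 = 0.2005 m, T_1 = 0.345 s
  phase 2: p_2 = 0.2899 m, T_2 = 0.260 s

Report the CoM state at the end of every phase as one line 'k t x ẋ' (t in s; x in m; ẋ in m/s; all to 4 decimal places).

phase 1: p=0.2005, T=0.345, ωT=1.292439, cosh=1.958129, sinh=1.683529; start (x,ẋ)=(0.095000, -0.062600) → end (x,ẋ)=(-0.034215, -0.787950)
phase 2: p=0.2899, T=0.260, ωT=0.974012, cosh=1.513057, sinh=1.135492; start (x,ẋ)=(-0.034215, -0.787950) → end (x,ẋ)=(-0.439336, -2.570927)

1 0.3450 -0.0342 -0.7880
2 0.6050 -0.4393 -2.5709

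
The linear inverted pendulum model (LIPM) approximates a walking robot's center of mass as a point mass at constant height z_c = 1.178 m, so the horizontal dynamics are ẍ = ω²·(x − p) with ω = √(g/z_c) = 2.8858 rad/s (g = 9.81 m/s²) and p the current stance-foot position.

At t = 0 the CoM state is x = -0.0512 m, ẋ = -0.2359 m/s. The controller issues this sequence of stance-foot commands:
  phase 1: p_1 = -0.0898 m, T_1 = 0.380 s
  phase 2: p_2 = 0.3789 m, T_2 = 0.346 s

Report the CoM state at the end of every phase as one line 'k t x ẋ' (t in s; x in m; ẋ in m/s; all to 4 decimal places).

1 0.3800 -0.1343 -0.2444
2 0.7260 -0.5114 -2.1136

phase 1: p=-0.0898, T=0.380, ωT=1.096604, cosh=1.663992, sinh=1.329989; start (x,ẋ)=(-0.051200, -0.235900) → end (x,ẋ)=(-0.134290, -0.244386)
phase 2: p=0.3789, T=0.346, ωT=0.998487, cosh=1.541304, sinh=1.172868; start (x,ẋ)=(-0.134290, -0.244386) → end (x,ẋ)=(-0.511407, -2.113647)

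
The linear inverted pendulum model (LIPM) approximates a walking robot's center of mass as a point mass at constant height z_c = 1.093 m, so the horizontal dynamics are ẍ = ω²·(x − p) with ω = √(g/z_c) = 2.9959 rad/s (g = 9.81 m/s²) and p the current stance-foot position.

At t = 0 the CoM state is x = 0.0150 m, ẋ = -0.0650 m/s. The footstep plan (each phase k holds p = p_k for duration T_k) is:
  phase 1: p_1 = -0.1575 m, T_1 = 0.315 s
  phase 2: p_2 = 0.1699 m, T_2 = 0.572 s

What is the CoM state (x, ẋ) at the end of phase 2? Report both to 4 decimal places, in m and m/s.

phase 1: p=-0.1575, T=0.315, ωT=0.943708, cosh=1.479337, sinh=1.090155; start (x,ẋ)=(0.015000, -0.065000) → end (x,ẋ)=(0.074033, 0.467227)
phase 2: p=0.1699, T=0.572, ωT=1.713655, cosh=2.864706, sinh=2.684500; start (x,ẋ)=(0.074033, 0.467227) → end (x,ẋ)=(0.313933, 0.567462)

x = 0.3139, ẋ = 0.5675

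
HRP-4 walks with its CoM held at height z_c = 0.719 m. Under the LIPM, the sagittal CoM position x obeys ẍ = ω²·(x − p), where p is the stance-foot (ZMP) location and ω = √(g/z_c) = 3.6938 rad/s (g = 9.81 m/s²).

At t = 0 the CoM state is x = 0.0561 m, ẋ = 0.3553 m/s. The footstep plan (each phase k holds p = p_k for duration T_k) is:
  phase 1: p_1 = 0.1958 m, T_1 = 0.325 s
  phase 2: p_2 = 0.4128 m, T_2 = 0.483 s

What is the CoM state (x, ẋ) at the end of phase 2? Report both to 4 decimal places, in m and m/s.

phase 1: p=0.1958, T=0.325, ωT=1.200485, cosh=1.811388, sinh=1.510340; start (x,ẋ)=(0.056100, 0.355300) → end (x,ẋ)=(0.088026, -0.135785)
phase 2: p=0.4128, T=0.483, ωT=1.784105, cosh=3.061099, sinh=2.893152; start (x,ẋ)=(0.088026, -0.135785) → end (x,ẋ)=(-0.687719, -3.886422)

x = -0.6877, ẋ = -3.8864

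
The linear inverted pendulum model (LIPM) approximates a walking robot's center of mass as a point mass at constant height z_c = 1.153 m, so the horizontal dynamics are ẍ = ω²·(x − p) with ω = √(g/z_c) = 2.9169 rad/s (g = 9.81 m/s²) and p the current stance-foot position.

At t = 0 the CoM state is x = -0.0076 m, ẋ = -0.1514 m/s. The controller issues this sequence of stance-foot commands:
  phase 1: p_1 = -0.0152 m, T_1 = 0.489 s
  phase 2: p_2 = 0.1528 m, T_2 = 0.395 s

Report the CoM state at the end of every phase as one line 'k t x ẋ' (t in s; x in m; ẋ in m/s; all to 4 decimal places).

phase 1: p=-0.0152, T=0.489, ωT=1.426364, cosh=2.201857, sinh=1.961676; start (x,ẋ)=(-0.007600, -0.151400) → end (x,ẋ)=(-0.100286, -0.289874)
phase 2: p=0.1528, T=0.395, ωT=1.152176, cosh=1.740510, sinh=1.424561; start (x,ẋ)=(-0.100286, -0.289874) → end (x,ẋ)=(-0.429267, -1.556175)

1 0.4890 -0.1003 -0.2899
2 0.8840 -0.4293 -1.5562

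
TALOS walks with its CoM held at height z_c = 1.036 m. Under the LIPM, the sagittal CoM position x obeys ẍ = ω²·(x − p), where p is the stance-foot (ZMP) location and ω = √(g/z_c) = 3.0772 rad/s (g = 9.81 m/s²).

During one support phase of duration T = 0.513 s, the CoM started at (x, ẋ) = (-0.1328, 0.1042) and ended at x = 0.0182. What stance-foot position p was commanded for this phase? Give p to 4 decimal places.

ωT = 3.0772·0.513 = 1.578604; cosh(ωT) = 2.527222, sinh(ωT) = 2.320959
x(T) = p + (x₀−p)·cosh(ωT) + (ẋ₀/ω)·sinh(ωT) ⇒ p·(1 − cosh) = x(T) − x₀·cosh − (ẋ₀/ω)·sinh
numerator   = 0.0182 − (-0.1328)·2.527222 − (0.1042/3.0772)·2.320959 = 0.275223
denominator = 1 − 2.527222 = -1.527222
p = 0.275223 / -1.527222 = -0.1802

p = -0.1802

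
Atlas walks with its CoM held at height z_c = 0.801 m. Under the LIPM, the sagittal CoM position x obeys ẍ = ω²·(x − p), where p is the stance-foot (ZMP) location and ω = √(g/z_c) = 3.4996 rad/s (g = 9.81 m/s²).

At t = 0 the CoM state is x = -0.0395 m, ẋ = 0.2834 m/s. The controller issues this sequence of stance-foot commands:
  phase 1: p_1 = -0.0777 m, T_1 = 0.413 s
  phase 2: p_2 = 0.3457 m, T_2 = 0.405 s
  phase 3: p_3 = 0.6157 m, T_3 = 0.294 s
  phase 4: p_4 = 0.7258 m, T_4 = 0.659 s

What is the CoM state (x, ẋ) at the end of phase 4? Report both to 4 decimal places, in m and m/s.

phase 1: p=-0.0777, T=0.413, ωT=1.445335, cosh=2.239470, sinh=2.003803; start (x,ẋ)=(-0.039500, 0.283400) → end (x,ẋ)=(0.170117, 0.902544)
phase 2: p=0.3457, T=0.405, ωT=1.417338, cosh=2.184240, sinh=1.941882; start (x,ẋ)=(0.170117, 0.902544) → end (x,ẋ)=(0.462994, 0.778144)
phase 3: p=0.6157, T=0.294, ωT=1.028882, cosh=1.577672, sinh=1.220265; start (x,ẋ)=(0.462994, 0.778144) → end (x,ẋ)=(0.646109, 0.575534)
phase 4: p=0.7258, T=0.659, ωT=2.306236, cosh=5.068108, sinh=4.968472; start (x,ẋ)=(0.646109, 0.575534) → end (x,ẋ)=(1.139018, 1.531229)

x = 1.1390, ẋ = 1.5312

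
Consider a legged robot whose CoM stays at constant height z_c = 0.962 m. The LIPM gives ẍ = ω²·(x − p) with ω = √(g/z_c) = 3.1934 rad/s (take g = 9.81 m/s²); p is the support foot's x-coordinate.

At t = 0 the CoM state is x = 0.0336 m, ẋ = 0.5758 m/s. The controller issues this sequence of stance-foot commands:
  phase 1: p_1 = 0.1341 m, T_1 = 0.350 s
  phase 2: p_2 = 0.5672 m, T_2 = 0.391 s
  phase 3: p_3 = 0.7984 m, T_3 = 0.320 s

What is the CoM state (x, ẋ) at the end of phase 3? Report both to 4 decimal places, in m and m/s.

phase 1: p=0.1341, T=0.350, ωT=1.117690, cosh=1.692408, sinh=1.365374; start (x,ẋ)=(0.033600, 0.575800) → end (x,ẋ)=(0.210203, 0.536290)
phase 2: p=0.5672, T=0.391, ωT=1.248619, cosh=1.886214, sinh=1.599313; start (x,ẋ)=(0.210203, 0.536290) → end (x,ẋ)=(0.162411, -0.811716)
phase 3: p=0.7984, T=0.320, ωT=1.021888, cosh=1.569175, sinh=1.209260; start (x,ẋ)=(0.162411, -0.811716) → end (x,ẋ)=(-0.506955, -3.729693)

x = -0.5070, ẋ = -3.7297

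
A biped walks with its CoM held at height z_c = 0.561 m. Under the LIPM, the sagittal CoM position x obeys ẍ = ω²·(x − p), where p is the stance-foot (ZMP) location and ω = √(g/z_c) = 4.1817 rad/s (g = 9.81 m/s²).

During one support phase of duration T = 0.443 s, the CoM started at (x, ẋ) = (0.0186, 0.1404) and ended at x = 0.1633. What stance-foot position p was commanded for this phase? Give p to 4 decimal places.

p = 0.0008

ωT = 4.1817·0.443 = 1.852493; cosh(ωT) = 3.266270, sinh(ωT) = 3.109425
x(T) = p + (x₀−p)·cosh(ωT) + (ẋ₀/ω)·sinh(ωT) ⇒ p·(1 − cosh) = x(T) − x₀·cosh − (ẋ₀/ω)·sinh
numerator   = 0.1633 − (0.0186)·3.266270 − (0.1404/4.1817)·3.109425 = -0.001851
denominator = 1 − 3.266270 = -2.266270
p = -0.001851 / -2.266270 = 0.0008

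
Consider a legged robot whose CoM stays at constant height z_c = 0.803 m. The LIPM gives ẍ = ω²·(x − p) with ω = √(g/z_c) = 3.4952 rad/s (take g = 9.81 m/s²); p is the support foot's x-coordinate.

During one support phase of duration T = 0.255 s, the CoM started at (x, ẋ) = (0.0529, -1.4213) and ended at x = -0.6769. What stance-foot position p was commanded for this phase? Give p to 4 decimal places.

ωT = 3.4952·0.255 = 0.891276; cosh(ωT) = 1.424185, sinh(ωT) = 1.014053
x(T) = p + (x₀−p)·cosh(ωT) + (ẋ₀/ω)·sinh(ωT) ⇒ p·(1 − cosh) = x(T) − x₀·cosh − (ẋ₀/ω)·sinh
numerator   = -0.6769 − (0.0529)·1.424185 − (-1.4213/3.4952)·1.014053 = -0.339881
denominator = 1 − 1.424185 = -0.424185
p = -0.339881 / -0.424185 = 0.8013

p = 0.8013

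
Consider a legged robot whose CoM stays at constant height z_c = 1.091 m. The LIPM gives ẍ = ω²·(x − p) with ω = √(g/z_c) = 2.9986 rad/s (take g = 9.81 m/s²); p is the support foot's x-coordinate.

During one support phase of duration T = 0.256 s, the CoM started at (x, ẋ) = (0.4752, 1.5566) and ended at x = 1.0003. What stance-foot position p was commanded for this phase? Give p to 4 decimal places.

ωT = 2.9986·0.256 = 0.767642; cosh(ωT) = 1.309392, sinh(ωT) = 0.845286
x(T) = p + (x₀−p)·cosh(ωT) + (ẋ₀/ω)·sinh(ωT) ⇒ p·(1 − cosh) = x(T) − x₀·cosh − (ẋ₀/ω)·sinh
numerator   = 1.0003 − (0.4752)·1.309392 − (1.5566/2.9986)·0.845286 = -0.060719
denominator = 1 − 1.309392 = -0.309392
p = -0.060719 / -0.309392 = 0.1963

p = 0.1963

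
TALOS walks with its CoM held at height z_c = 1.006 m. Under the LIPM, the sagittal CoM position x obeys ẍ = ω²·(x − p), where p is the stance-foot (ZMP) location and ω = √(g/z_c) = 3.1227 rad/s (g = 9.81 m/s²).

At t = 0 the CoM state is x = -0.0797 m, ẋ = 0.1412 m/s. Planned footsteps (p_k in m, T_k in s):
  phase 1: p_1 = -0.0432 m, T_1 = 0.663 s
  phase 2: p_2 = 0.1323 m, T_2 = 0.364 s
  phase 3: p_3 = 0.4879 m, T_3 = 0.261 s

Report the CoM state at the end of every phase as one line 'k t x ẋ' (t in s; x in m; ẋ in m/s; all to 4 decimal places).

phase 1: p=-0.0432, T=0.663, ωT=2.070350, cosh=4.026870, sinh=3.900728; start (x,ẋ)=(-0.079700, 0.141200) → end (x,ẋ)=(-0.013800, 0.123995)
phase 2: p=0.1323, T=0.364, ωT=1.136663, cosh=1.718620, sinh=1.397732; start (x,ẋ)=(-0.013800, 0.123995) → end (x,ẋ)=(-0.063291, -0.424584)
phase 3: p=0.4879, T=0.261, ωT=0.815025, cosh=1.350930, sinh=0.908302; start (x,ẋ)=(-0.063291, -0.424584) → end (x,ẋ)=(-0.380219, -2.136955)

1 0.6630 -0.0138 0.1240
2 1.0270 -0.0633 -0.4246
3 1.2880 -0.3802 -2.1370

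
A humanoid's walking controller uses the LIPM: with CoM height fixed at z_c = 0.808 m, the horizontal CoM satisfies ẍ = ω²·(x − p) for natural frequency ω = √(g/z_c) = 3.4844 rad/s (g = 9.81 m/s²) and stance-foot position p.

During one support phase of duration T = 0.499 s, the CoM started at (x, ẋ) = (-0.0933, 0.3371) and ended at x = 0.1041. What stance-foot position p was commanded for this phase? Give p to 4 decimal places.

p = -0.0574

ωT = 3.4844·0.499 = 1.738716; cosh(ωT) = 2.932888, sinh(ωT) = 2.757142
x(T) = p + (x₀−p)·cosh(ωT) + (ẋ₀/ω)·sinh(ωT) ⇒ p·(1 − cosh) = x(T) − x₀·cosh − (ẋ₀/ω)·sinh
numerator   = 0.1041 − (-0.0933)·2.932888 − (0.3371/3.4844)·2.757142 = 0.110997
denominator = 1 − 2.932888 = -1.932888
p = 0.110997 / -1.932888 = -0.0574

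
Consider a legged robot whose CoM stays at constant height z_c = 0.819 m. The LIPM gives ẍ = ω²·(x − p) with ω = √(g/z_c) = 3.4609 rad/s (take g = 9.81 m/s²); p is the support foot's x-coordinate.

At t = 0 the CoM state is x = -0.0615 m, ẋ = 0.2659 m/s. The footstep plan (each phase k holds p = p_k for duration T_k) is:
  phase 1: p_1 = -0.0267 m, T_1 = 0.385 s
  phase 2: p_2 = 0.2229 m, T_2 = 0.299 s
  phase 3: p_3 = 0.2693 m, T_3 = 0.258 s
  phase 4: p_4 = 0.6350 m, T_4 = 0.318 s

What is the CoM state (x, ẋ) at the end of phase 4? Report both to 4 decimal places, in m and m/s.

x = -1.0885, ẋ = -5.4752

phase 1: p=-0.0267, T=0.385, ωT=1.332447, cosh=2.027068, sinh=1.763237; start (x,ẋ)=(-0.061500, 0.265900) → end (x,ẋ)=(0.038227, 0.326634)
phase 2: p=0.2229, T=0.299, ωT=1.034809, cosh=1.584932, sinh=1.229637; start (x,ẋ)=(0.038227, 0.326634) → end (x,ẋ)=(0.046257, -0.268211)
phase 3: p=0.2693, T=0.258, ωT=0.892912, cosh=1.425847, sinh=1.016385; start (x,ẋ)=(0.046257, -0.268211) → end (x,ẋ)=(-0.127492, -1.167004)
phase 4: p=0.6350, T=0.318, ωT=1.100566, cosh=1.669275, sinh=1.336592; start (x,ẋ)=(-0.127492, -1.167004) → end (x,ẋ)=(-1.088503, -5.475195)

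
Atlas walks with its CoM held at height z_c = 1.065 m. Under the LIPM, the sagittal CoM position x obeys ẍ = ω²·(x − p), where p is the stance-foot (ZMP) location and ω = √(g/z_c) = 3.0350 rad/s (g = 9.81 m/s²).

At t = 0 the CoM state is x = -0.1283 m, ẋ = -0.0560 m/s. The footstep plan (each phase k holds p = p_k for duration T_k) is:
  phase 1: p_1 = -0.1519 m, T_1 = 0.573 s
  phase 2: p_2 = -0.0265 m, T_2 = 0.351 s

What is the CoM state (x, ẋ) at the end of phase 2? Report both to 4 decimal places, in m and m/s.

x = -0.1863, ẋ = -0.3614

phase 1: p=-0.1519, T=0.573, ωT=1.739055, cosh=2.933824, sinh=2.758138; start (x,ẋ)=(-0.128300, -0.056000) → end (x,ẋ)=(-0.133553, 0.033260)
phase 2: p=-0.0265, T=0.351, ωT=1.065285, cosh=1.623148, sinh=1.278518; start (x,ẋ)=(-0.133553, 0.033260) → end (x,ẋ)=(-0.186252, -0.361413)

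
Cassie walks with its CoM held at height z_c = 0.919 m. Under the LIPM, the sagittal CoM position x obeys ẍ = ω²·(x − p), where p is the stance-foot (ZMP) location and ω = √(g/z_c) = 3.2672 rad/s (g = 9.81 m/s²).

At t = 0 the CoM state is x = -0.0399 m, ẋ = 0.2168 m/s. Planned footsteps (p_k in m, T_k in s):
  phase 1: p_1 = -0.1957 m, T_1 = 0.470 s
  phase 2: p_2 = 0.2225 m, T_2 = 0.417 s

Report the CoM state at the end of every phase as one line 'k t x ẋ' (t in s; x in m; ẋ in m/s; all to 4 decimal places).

1 0.4700 0.3298 1.6539
2 0.8870 1.3695 4.0812

phase 1: p=-0.1957, T=0.470, ωT=1.535584, cosh=2.429683, sinh=2.214353; start (x,ẋ)=(-0.039900, 0.216800) → end (x,ẋ)=(0.329781, 1.653927)
phase 2: p=0.2225, T=0.417, ωT=1.362422, cosh=2.080841, sinh=1.824802; start (x,ẋ)=(0.329781, 1.653927) → end (x,ẋ)=(1.369490, 4.081171)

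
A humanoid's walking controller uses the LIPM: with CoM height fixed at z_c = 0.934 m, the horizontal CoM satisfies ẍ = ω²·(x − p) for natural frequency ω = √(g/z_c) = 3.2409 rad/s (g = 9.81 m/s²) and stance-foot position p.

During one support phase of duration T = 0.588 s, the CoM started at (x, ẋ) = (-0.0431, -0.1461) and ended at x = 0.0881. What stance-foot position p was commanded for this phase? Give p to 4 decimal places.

ωT = 3.2409·0.588 = 1.905649; cosh(ωT) = 3.436249, sinh(ωT) = 3.287523
x(T) = p + (x₀−p)·cosh(ωT) + (ẋ₀/ω)·sinh(ωT) ⇒ p·(1 − cosh) = x(T) − x₀·cosh − (ẋ₀/ω)·sinh
numerator   = 0.0881 − (-0.0431)·3.436249 − (-0.1461/3.2409)·3.287523 = 0.384404
denominator = 1 − 3.436249 = -2.436249
p = 0.384404 / -2.436249 = -0.1578

p = -0.1578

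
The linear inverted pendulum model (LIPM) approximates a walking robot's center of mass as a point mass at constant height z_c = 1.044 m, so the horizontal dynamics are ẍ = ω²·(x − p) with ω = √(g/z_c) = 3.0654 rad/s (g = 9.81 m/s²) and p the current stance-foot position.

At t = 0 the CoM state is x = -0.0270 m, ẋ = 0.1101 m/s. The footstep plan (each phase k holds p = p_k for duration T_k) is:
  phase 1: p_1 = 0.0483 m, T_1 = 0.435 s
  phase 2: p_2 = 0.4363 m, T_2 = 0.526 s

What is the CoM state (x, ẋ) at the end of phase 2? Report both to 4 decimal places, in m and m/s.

x = -0.9529, ẋ = -4.0032

phase 1: p=0.0483, T=0.435, ωT=1.333449, cosh=2.028837, sinh=1.765270; start (x,ẋ)=(-0.027000, 0.110100) → end (x,ẋ)=(-0.041068, -0.184093)
phase 2: p=0.4363, T=0.526, ωT=1.612400, cosh=2.607121, sinh=2.407713; start (x,ẋ)=(-0.041068, -0.184093) → end (x,ẋ)=(-0.952852, -4.003218)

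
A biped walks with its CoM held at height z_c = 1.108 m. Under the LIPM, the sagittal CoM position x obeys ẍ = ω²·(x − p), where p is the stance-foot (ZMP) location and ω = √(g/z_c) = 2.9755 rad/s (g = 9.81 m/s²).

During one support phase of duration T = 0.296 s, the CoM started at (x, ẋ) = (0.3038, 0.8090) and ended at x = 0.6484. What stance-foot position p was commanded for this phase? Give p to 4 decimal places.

ωT = 2.9755·0.296 = 0.880748; cosh(ωT) = 1.413588, sinh(ωT) = 0.999115
x(T) = p + (x₀−p)·cosh(ωT) + (ẋ₀/ω)·sinh(ωT) ⇒ p·(1 − cosh) = x(T) − x₀·cosh − (ẋ₀/ω)·sinh
numerator   = 0.6484 − (0.3038)·1.413588 − (0.8090/2.9755)·0.999115 = -0.052695
denominator = 1 − 1.413588 = -0.413588
p = -0.052695 / -0.413588 = 0.1274

p = 0.1274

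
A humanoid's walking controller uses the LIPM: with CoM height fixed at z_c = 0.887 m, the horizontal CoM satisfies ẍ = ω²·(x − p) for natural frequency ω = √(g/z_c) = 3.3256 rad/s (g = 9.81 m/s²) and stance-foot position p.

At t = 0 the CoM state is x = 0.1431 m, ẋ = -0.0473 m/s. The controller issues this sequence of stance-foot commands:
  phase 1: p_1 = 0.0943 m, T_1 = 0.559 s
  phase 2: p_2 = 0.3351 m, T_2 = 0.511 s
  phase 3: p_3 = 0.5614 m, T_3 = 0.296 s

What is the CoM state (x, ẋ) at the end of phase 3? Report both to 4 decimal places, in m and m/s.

phase 1: p=0.0943, T=0.559, ωT=1.859010, cosh=3.286605, sinh=3.130778; start (x,ẋ)=(0.143100, -0.047300) → end (x,ẋ)=(0.210157, 0.352635)
phase 2: p=0.3351, T=0.511, ωT=1.699382, cosh=2.826680, sinh=2.643883; start (x,ẋ)=(0.210157, 0.352635) → end (x,ẋ)=(0.262275, -0.101772)
phase 3: p=0.5614, T=0.296, ωT=0.984378, cosh=1.524909, sinh=1.151237; start (x,ẋ)=(0.262275, -0.101772) → end (x,ẋ)=(0.070031, -1.300407)

x = 0.0700, ẋ = -1.3004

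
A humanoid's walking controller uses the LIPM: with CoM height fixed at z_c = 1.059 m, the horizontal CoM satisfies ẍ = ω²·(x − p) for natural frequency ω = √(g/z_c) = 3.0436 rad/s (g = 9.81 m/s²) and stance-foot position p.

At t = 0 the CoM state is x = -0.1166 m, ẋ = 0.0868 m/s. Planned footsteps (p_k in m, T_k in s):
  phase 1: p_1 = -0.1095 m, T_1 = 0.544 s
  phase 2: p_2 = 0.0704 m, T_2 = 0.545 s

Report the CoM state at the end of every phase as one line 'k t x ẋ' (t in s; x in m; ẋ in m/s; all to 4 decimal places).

1 0.5440 -0.0568 0.1810
2 1.0890 -0.1253 -0.4873

phase 1: p=-0.1095, T=0.544, ωT=1.655718, cosh=2.713898, sinh=2.522943; start (x,ẋ)=(-0.116600, 0.086800) → end (x,ẋ)=(-0.056817, 0.181047)
phase 2: p=0.0704, T=0.545, ωT=1.658762, cosh=2.721589, sinh=2.531215; start (x,ẋ)=(-0.056817, 0.181047) → end (x,ẋ)=(-0.125265, -0.487348)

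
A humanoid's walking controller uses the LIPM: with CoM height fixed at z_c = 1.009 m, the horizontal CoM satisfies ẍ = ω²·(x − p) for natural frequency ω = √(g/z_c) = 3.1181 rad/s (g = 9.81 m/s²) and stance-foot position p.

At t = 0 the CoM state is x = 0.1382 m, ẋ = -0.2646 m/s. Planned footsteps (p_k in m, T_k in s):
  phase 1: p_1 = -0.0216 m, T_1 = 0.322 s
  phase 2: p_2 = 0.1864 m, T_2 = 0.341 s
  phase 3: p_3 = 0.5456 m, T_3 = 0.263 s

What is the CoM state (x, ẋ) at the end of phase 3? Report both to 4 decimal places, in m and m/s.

phase 1: p=-0.0216, T=0.322, ωT=1.004028, cosh=1.547827, sinh=1.181427; start (x,ẋ)=(0.138200, -0.264600) → end (x,ẋ)=(0.125488, 0.179117)
phase 2: p=0.1864, T=0.341, ωT=1.063272, cosh=1.620577, sinh=1.275253; start (x,ẋ)=(0.125488, 0.179117) → end (x,ẋ)=(0.160943, 0.048063)
phase 3: p=0.5456, T=0.263, ωT=0.820060, cosh=1.355521, sinh=0.915116; start (x,ẋ)=(0.160943, 0.048063) → end (x,ẋ)=(0.038295, -1.032438)

x = 0.0383, ẋ = -1.0324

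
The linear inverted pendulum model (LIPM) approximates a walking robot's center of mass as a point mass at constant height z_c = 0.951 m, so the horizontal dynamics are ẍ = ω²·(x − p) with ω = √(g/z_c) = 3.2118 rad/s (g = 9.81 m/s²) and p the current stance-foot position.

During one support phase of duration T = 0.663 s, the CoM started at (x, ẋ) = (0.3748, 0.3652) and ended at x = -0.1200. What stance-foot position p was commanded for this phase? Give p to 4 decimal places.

ωT = 3.2118·0.663 = 2.129423; cosh(ωT) = 4.264461, sinh(ωT) = 4.145555
x(T) = p + (x₀−p)·cosh(ωT) + (ẋ₀/ω)·sinh(ωT) ⇒ p·(1 − cosh) = x(T) − x₀·cosh − (ẋ₀/ω)·sinh
numerator   = -0.1200 − (0.3748)·4.264461 − (0.3652/3.2118)·4.145555 = -2.189693
denominator = 1 − 4.264461 = -3.264461
p = -2.189693 / -3.264461 = 0.6708

p = 0.6708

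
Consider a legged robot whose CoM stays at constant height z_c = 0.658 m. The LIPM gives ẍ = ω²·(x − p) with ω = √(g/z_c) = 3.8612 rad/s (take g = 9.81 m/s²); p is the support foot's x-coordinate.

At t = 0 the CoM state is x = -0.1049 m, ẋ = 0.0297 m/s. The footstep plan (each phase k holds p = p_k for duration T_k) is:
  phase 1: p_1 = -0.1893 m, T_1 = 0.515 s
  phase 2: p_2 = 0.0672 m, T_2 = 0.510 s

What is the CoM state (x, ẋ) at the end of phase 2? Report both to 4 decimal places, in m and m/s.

x = 1.5411, ẋ = 5.8235

phase 1: p=-0.1893, T=0.515, ωT=1.988518, cosh=3.720799, sinh=3.583901; start (x,ẋ)=(-0.104900, 0.029700) → end (x,ẋ)=(0.152302, 1.278448)
phase 2: p=0.0672, T=0.510, ωT=1.969212, cosh=3.652298, sinh=3.512731; start (x,ẋ)=(0.152302, 1.278448) → end (x,ẋ)=(1.541089, 5.823549)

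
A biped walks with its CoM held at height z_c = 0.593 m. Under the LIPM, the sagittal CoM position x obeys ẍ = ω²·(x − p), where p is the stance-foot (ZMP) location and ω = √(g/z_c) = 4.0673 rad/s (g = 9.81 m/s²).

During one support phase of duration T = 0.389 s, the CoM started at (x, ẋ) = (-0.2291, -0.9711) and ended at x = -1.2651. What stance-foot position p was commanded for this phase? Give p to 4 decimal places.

p = 0.0833

ωT = 4.0673·0.389 = 1.582180; cosh(ωT) = 2.535538, sinh(ωT) = 2.330012
x(T) = p + (x₀−p)·cosh(ωT) + (ẋ₀/ω)·sinh(ωT) ⇒ p·(1 − cosh) = x(T) − x₀·cosh − (ẋ₀/ω)·sinh
numerator   = -1.2651 − (-0.2291)·2.535538 − (-0.9711/4.0673)·2.330012 = -0.127900
denominator = 1 − 2.535538 = -1.535538
p = -0.127900 / -1.535538 = 0.0833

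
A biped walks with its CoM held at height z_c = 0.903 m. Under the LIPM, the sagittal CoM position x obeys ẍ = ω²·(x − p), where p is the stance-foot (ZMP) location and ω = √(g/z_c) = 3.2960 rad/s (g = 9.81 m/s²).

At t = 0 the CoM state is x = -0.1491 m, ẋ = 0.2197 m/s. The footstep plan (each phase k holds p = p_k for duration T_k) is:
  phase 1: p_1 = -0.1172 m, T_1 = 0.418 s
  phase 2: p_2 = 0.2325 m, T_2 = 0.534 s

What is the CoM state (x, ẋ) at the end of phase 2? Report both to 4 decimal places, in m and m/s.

phase 1: p=-0.1172, T=0.418, ωT=1.377728, cosh=2.109016, sinh=1.856865; start (x,ẋ)=(-0.149100, 0.219700) → end (x,ẋ)=(-0.060705, 0.268116)
phase 2: p=0.2325, T=0.534, ωT=1.760064, cosh=2.992422, sinh=2.820388; start (x,ẋ)=(-0.060705, 0.268116) → end (x,ẋ)=(-0.415468, -1.923322)

x = -0.4155, ẋ = -1.9233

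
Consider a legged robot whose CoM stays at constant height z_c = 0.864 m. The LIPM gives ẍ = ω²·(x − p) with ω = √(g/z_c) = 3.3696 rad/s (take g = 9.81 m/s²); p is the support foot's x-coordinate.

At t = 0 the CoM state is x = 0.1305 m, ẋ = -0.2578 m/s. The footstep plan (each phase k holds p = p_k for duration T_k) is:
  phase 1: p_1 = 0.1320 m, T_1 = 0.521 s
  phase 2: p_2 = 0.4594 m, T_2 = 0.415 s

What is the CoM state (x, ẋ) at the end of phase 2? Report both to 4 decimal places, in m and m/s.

x = -1.1560, ẋ = -5.1815

phase 1: p=0.1320, T=0.521, ωT=1.755562, cosh=2.979753, sinh=2.806943; start (x,ẋ)=(0.130500, -0.257800) → end (x,ẋ)=(-0.087222, -0.782368)
phase 2: p=0.4594, T=0.415, ωT=1.398384, cosh=2.147824, sinh=1.900828; start (x,ẋ)=(-0.087222, -0.782368) → end (x,ẋ)=(-1.155990, -5.181520)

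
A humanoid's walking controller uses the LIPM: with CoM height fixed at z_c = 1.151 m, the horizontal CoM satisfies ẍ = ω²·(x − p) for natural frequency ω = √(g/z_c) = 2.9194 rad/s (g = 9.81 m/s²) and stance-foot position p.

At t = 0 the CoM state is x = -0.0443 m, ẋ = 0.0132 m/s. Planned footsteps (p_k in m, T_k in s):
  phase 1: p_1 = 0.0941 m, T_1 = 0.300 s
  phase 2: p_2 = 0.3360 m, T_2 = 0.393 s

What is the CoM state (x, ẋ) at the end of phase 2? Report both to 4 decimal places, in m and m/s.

phase 1: p=0.0941, T=0.300, ωT=0.875820, cosh=1.408682, sinh=0.992161; start (x,ẋ)=(-0.044300, 0.013200) → end (x,ẋ)=(-0.096376, -0.382283)
phase 2: p=0.3360, T=0.393, ωT=1.147324, cosh=1.733619, sinh=1.416134; start (x,ẋ)=(-0.096376, -0.382283) → end (x,ẋ)=(-0.599011, -2.450287)

x = -0.5990, ẋ = -2.4503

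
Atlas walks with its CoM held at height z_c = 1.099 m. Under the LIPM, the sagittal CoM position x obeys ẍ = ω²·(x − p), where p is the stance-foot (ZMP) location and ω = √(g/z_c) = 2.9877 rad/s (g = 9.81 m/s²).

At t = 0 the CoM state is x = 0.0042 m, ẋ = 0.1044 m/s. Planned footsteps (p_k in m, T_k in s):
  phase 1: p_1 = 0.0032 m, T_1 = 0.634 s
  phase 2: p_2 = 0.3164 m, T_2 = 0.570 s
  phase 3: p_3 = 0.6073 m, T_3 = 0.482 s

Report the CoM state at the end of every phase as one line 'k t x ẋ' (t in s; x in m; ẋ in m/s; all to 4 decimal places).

1 0.6340 0.1201 0.3645
2 1.2040 0.0835 -0.5226
3 1.6860 -0.9086 -4.2822

phase 1: p=0.0032, T=0.634, ωT=1.894202, cosh=3.398839, sinh=3.248401; start (x,ẋ)=(0.004200, 0.104400) → end (x,ẋ)=(0.120109, 0.364544)
phase 2: p=0.3164, T=0.570, ωT=1.702989, cosh=2.836236, sinh=2.654098; start (x,ẋ)=(0.120109, 0.364544) → end (x,ẋ)=(0.083511, -0.522589)
phase 3: p=0.6073, T=0.482, ωT=1.440071, cosh=2.228954, sinh=1.992043; start (x,ẋ)=(0.083511, -0.522589) → end (x,ẋ)=(-0.908637, -4.282224)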